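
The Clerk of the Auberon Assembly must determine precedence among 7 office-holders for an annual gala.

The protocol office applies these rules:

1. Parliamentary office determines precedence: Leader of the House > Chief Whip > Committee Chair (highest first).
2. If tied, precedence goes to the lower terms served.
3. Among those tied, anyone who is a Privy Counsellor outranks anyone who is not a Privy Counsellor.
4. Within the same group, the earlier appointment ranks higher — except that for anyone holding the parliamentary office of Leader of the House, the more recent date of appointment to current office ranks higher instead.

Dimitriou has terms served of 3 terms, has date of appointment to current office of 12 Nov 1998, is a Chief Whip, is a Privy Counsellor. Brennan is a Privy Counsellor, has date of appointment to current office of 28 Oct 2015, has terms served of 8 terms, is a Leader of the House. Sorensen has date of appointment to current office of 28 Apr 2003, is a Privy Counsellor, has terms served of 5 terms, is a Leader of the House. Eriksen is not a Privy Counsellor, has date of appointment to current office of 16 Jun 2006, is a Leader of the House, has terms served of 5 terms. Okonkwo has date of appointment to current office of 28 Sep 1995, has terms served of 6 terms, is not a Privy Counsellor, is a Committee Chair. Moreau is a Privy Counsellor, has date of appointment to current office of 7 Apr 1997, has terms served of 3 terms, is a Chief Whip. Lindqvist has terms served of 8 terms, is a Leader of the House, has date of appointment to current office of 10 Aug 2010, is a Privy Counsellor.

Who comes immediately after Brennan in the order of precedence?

By parliamentary office: Sorensen, Eriksen, Brennan and Lindqvist (Leader of the House); then Moreau and Dimitriou (Chief Whip); then Okonkwo (Committee Chair).
Among Sorensen, Eriksen, Brennan and Lindqvist, by terms served (lower first): Sorensen and Eriksen (5 terms) before Brennan and Lindqvist (8 terms).
Among Sorensen and Eriksen, a Privy Counsellor before not a Privy Counsellor: Sorensen (a Privy Counsellor) before Eriksen (not a Privy Counsellor).
Brennan and Lindqvist are each a Privy Counsellor, so the next rule applies.
Among Brennan and Lindqvist, by date of appointment to current office (later first) (reversed rule for this group): Brennan (28 Oct 2015) before Lindqvist (10 Aug 2010).
Moreau and Dimitriou both have terms served 3 terms, so the next rule applies.
Moreau and Dimitriou are each a Privy Counsellor, so the next rule applies.
Among Moreau and Dimitriou, by date of appointment to current office (earlier first): Moreau (7 Apr 1997) before Dimitriou (12 Nov 1998).
Order: Sorensen, Eriksen, Brennan, Lindqvist, Moreau, Dimitriou, Okonkwo.

Lindqvist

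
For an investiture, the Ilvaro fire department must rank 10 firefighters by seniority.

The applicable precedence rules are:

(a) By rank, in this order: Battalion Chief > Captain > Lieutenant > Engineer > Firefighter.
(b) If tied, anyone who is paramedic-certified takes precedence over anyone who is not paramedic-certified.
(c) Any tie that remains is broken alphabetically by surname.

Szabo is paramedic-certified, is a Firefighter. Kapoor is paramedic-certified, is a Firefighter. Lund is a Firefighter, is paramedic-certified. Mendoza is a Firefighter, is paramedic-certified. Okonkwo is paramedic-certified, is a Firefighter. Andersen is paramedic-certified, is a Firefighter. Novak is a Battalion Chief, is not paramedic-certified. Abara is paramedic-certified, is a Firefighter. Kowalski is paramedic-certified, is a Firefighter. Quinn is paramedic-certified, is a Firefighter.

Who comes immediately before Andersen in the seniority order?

By rank: Novak (Battalion Chief); then Abara, Andersen, Kapoor, Kowalski, Lund, Mendoza, Okonkwo, Quinn and Szabo (Firefighter).
Abara, Andersen, Kapoor, Kowalski, Lund, Mendoza, Okonkwo, Quinn and Szabo are each paramedic-certified, so the next rule applies.
Among Abara, Andersen, Kapoor, Kowalski, Lund, Mendoza, Okonkwo, Quinn and Szabo, alphabetically by surname: Abara before Andersen before Kapoor before Kowalski before Lund before Mendoza before Okonkwo before Quinn before Szabo.
Order: Novak, Abara, Andersen, Kapoor, Kowalski, Lund, Mendoza, Okonkwo, Quinn, Szabo.

Abara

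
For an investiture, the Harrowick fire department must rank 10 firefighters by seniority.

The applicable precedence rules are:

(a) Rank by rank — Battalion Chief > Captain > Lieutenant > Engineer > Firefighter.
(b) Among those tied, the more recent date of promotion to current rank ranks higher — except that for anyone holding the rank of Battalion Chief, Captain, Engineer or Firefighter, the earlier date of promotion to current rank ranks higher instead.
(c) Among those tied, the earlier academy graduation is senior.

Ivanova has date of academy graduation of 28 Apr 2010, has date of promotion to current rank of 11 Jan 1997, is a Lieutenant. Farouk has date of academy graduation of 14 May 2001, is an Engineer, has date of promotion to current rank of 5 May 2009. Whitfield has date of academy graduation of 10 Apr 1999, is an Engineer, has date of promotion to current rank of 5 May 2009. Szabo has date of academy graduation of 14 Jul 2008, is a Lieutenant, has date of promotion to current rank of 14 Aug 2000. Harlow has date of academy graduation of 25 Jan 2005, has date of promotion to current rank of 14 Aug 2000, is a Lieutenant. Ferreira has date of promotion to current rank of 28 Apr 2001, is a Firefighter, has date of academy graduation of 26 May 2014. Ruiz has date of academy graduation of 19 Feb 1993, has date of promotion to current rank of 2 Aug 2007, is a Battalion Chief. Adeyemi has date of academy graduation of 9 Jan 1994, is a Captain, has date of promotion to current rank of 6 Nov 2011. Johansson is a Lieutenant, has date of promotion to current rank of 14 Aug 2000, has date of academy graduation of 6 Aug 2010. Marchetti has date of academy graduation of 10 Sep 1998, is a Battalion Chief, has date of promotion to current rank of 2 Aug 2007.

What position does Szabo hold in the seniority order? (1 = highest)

By rank: Ruiz and Marchetti (Battalion Chief); then Adeyemi (Captain); then Harlow, Szabo, Johansson and Ivanova (Lieutenant); then Whitfield and Farouk (Engineer); then Ferreira (Firefighter).
Ruiz and Marchetti both have date of promotion to current rank 2 Aug 2007, so the next rule applies.
Among Ruiz and Marchetti, by date of academy graduation (earlier first): Ruiz (19 Feb 1993) before Marchetti (10 Sep 1998).
Among Harlow, Szabo, Johansson and Ivanova, by date of promotion to current rank (later first): Harlow, Szabo and Johansson (14 Aug 2000) before Ivanova (11 Jan 1997).
Among Harlow, Szabo and Johansson, by date of academy graduation (earlier first): Harlow (25 Jan 2005) before Szabo (14 Jul 2008) before Johansson (6 Aug 2010).
Whitfield and Farouk both have date of promotion to current rank 5 May 2009, so the next rule applies.
Among Whitfield and Farouk, by date of academy graduation (earlier first): Whitfield (10 Apr 1999) before Farouk (14 May 2001).
Order: Ruiz, Marchetti, Adeyemi, Harlow, Szabo, Johansson, Ivanova, Whitfield, Farouk, Ferreira. So position 5.

5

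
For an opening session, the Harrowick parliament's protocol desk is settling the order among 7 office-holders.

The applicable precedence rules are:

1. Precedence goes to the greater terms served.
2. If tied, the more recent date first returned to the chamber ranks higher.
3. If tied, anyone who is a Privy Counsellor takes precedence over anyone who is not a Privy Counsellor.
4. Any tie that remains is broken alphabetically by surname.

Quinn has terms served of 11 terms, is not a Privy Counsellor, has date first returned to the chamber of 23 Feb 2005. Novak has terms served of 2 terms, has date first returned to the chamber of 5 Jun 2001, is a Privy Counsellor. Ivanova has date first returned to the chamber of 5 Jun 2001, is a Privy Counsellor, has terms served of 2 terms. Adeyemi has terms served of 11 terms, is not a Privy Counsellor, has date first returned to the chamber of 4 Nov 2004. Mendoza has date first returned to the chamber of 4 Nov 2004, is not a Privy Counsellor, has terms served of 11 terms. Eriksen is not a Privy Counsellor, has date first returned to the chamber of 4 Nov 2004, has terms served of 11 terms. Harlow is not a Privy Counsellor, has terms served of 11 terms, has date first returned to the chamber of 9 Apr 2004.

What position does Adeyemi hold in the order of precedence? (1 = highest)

By terms served (higher first): Quinn, Adeyemi, Eriksen, Mendoza and Harlow (each 11 terms); then Ivanova and Novak (both 2 terms).
Among Quinn, Adeyemi, Eriksen, Mendoza and Harlow, by date first returned to the chamber (later first): Quinn (23 Feb 2005) before Adeyemi, Eriksen and Mendoza (4 Nov 2004) before Harlow (9 Apr 2004).
Adeyemi, Eriksen and Mendoza are each not a Privy Counsellor, so the next rule applies.
Among Adeyemi, Eriksen and Mendoza, alphabetically by surname: Adeyemi before Eriksen before Mendoza.
Ivanova and Novak both have date first returned to the chamber 5 Jun 2001, so the next rule applies.
Ivanova and Novak are each a Privy Counsellor, so the next rule applies.
Among Ivanova and Novak, alphabetically by surname: Ivanova before Novak.
Order: Quinn, Adeyemi, Eriksen, Mendoza, Harlow, Ivanova, Novak. So position 2.

2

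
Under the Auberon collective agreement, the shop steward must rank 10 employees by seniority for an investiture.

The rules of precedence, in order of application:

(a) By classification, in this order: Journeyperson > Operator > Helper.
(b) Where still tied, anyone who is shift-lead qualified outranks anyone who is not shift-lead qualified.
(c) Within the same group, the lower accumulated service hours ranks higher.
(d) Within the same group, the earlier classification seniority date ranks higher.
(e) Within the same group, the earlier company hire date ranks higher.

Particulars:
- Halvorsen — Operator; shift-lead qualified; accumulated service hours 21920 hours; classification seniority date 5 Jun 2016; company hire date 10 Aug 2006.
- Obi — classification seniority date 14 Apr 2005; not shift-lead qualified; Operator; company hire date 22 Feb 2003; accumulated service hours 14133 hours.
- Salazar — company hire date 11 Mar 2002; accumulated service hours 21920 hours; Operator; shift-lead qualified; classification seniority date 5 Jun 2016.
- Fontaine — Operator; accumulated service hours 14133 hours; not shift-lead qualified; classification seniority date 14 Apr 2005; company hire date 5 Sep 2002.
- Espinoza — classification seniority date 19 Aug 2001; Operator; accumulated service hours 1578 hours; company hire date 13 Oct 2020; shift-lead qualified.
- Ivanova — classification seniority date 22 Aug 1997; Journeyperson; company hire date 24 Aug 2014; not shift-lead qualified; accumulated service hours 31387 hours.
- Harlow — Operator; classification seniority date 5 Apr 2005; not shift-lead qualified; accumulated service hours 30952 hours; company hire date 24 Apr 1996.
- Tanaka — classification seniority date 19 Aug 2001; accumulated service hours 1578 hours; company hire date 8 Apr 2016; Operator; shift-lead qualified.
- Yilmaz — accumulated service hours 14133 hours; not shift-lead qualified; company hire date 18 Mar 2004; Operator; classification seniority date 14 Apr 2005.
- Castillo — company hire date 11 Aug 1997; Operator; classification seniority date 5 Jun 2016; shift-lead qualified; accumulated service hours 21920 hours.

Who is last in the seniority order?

Harlow

By classification: Ivanova (Journeyperson); then Tanaka, Espinoza, Castillo, Salazar, Halvorsen, Fontaine, Obi, Yilmaz and Harlow (Operator).
Among Tanaka, Espinoza, Castillo, Salazar, Halvorsen, Fontaine, Obi, Yilmaz and Harlow, shift-lead qualified before not shift-lead qualified: Tanaka, Espinoza, Castillo, Salazar and Halvorsen (shift-lead qualified) before Fontaine, Obi, Yilmaz and Harlow (not shift-lead qualified).
Among Tanaka, Espinoza, Castillo, Salazar and Halvorsen, by accumulated service hours (lower first): Tanaka and Espinoza (1578 hours) before Castillo, Salazar and Halvorsen (21920 hours).
Tanaka and Espinoza both have classification seniority date 19 Aug 2001, so the next rule applies.
Among Tanaka and Espinoza, by company hire date (earlier first): Tanaka (8 Apr 2016) before Espinoza (13 Oct 2020).
Castillo, Salazar and Halvorsen all have classification seniority date 5 Jun 2016, so the next rule applies.
Among Castillo, Salazar and Halvorsen, by company hire date (earlier first): Castillo (11 Aug 1997) before Salazar (11 Mar 2002) before Halvorsen (10 Aug 2006).
Among Fontaine, Obi, Yilmaz and Harlow, by accumulated service hours (lower first): Fontaine, Obi and Yilmaz (14133 hours) before Harlow (30952 hours).
Fontaine, Obi and Yilmaz all have classification seniority date 14 Apr 2005, so the next rule applies.
Among Fontaine, Obi and Yilmaz, by company hire date (earlier first): Fontaine (5 Sep 2002) before Obi (22 Feb 2003) before Yilmaz (18 Mar 2004).
Order: Ivanova, Tanaka, Espinoza, Castillo, Salazar, Halvorsen, Fontaine, Obi, Yilmaz, Harlow.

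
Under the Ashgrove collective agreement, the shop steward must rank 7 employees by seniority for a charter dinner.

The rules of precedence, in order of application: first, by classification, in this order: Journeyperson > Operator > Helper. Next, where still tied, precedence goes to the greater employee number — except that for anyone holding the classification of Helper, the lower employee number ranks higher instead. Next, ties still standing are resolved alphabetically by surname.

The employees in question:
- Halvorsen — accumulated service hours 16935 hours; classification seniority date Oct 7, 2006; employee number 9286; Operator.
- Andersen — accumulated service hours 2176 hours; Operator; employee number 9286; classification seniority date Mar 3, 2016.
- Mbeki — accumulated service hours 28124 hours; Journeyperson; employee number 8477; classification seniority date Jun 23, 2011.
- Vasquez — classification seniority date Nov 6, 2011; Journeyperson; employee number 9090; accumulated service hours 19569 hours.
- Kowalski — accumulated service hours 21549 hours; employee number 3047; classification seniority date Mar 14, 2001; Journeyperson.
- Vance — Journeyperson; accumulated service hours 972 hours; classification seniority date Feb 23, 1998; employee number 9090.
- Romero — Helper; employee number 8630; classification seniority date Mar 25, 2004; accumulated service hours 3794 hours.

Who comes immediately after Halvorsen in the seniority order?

Romero

By classification: Vance, Vasquez, Mbeki and Kowalski (Journeyperson); then Andersen and Halvorsen (Operator); then Romero (Helper).
Among Vance, Vasquez, Mbeki and Kowalski, by employee number (higher first): Vance and Vasquez (9090) before Mbeki (8477) before Kowalski (3047).
Among Vance and Vasquez, alphabetically by surname: Vance before Vasquez.
Andersen and Halvorsen both have employee number 9286, so the next rule applies.
Among Andersen and Halvorsen, alphabetically by surname: Andersen before Halvorsen.
Order: Vance, Vasquez, Mbeki, Kowalski, Andersen, Halvorsen, Romero.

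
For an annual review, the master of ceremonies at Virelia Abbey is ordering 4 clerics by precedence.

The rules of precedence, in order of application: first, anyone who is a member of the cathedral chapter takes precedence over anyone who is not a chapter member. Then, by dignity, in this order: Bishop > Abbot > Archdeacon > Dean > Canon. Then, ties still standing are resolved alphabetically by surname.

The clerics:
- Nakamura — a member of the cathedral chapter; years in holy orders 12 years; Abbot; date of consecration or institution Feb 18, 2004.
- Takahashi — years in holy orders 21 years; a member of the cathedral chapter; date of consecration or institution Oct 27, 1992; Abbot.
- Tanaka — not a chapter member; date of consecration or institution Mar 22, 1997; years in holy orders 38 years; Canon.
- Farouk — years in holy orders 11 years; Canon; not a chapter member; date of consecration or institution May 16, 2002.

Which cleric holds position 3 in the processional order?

Farouk

By the first rule: Nakamura and Takahashi (both a member of the cathedral chapter); then Farouk and Tanaka (both not a chapter member).
Nakamura and Takahashi are each Abbot, so the next rule applies.
Among Nakamura and Takahashi, alphabetically by surname: Nakamura before Takahashi.
Farouk and Tanaka are each Canon, so the next rule applies.
Among Farouk and Tanaka, alphabetically by surname: Farouk before Tanaka.
Order: Nakamura, Takahashi, Farouk, Tanaka.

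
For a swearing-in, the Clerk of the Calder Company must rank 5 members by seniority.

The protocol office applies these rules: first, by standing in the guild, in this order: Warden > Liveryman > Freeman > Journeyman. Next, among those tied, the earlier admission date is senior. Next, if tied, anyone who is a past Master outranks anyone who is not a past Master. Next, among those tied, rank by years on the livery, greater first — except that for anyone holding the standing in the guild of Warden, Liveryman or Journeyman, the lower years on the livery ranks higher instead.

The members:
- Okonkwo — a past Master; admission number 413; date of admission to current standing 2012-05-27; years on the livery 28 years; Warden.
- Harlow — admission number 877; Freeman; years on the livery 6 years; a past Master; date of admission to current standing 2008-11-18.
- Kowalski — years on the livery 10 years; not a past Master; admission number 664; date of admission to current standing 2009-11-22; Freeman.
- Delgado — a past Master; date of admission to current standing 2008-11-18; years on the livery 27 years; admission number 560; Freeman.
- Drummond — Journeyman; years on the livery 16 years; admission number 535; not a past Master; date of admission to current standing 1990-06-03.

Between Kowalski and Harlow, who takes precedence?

Harlow

By standing in the guild: Okonkwo (Warden); then Delgado, Harlow and Kowalski (Freeman); then Drummond (Journeyman).
Among Delgado, Harlow and Kowalski, by date of admission to current standing (earlier first): Delgado and Harlow (2008-11-18) before Kowalski (2009-11-22).
Delgado and Harlow are each a past Master, so the next rule applies.
Among Delgado and Harlow, by years on the livery (higher first): Delgado (27 years) before Harlow (6 years).
So Harlow takes precedence.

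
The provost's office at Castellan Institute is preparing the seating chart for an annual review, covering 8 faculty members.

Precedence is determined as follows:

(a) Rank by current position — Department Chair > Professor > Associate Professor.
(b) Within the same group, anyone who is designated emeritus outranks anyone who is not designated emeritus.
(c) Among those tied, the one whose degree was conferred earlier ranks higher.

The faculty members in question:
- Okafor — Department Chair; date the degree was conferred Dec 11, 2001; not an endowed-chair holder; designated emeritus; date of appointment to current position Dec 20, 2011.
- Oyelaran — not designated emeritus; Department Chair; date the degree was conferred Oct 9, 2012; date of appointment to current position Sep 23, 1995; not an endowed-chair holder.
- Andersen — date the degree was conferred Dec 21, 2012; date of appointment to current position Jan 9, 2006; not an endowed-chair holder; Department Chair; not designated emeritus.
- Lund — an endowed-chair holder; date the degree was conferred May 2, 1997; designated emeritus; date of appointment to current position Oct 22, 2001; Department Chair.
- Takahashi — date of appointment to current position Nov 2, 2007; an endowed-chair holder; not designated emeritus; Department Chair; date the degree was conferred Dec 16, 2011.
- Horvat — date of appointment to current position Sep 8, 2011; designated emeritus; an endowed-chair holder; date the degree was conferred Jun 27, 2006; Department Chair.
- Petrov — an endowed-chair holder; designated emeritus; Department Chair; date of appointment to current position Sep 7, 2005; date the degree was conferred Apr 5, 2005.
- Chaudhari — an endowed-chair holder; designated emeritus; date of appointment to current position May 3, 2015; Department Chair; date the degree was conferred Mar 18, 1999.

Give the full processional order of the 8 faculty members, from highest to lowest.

By current position: Lund, Chaudhari, Okafor, Petrov, Horvat, Takahashi, Oyelaran and Andersen (Department Chair).
Among Lund, Chaudhari, Okafor, Petrov, Horvat, Takahashi, Oyelaran and Andersen, designated emeritus before not designated emeritus: Lund, Chaudhari, Okafor, Petrov and Horvat (designated emeritus) before Takahashi, Oyelaran and Andersen (not designated emeritus).
Among Lund, Chaudhari, Okafor, Petrov and Horvat, by date the degree was conferred (earlier first): Lund (May 2, 1997) before Chaudhari (Mar 18, 1999) before Okafor (Dec 11, 2001) before Petrov (Apr 5, 2005) before Horvat (Jun 27, 2006).
Among Takahashi, Oyelaran and Andersen, by date the degree was conferred (earlier first): Takahashi (Dec 16, 2011) before Oyelaran (Oct 9, 2012) before Andersen (Dec 21, 2012).
Full order: Lund, Chaudhari, Okafor, Petrov, Horvat, Takahashi, Oyelaran, Andersen.

Lund, Chaudhari, Okafor, Petrov, Horvat, Takahashi, Oyelaran, Andersen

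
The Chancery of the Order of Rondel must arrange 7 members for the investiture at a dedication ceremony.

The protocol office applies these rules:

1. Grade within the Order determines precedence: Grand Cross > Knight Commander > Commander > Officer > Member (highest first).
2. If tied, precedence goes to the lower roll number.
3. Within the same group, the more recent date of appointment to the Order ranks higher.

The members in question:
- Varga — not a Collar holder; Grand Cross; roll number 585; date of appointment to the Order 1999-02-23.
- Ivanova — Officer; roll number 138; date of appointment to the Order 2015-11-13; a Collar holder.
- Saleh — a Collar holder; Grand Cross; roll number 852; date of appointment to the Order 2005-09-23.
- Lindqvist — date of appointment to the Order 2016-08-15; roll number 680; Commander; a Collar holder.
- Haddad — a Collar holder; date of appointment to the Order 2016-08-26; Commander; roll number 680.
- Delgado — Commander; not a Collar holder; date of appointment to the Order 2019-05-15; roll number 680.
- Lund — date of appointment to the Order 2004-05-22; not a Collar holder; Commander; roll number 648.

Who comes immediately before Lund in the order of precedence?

Saleh

By grade within the Order: Varga and Saleh (Grand Cross); then Lund, Delgado, Haddad and Lindqvist (Commander); then Ivanova (Officer).
Among Varga and Saleh, by roll number (lower first): Varga (585) before Saleh (852).
Among Lund, Delgado, Haddad and Lindqvist, by roll number (lower first): Lund (648) before Delgado, Haddad and Lindqvist (680).
Among Delgado, Haddad and Lindqvist, by date of appointment to the Order (later first): Delgado (2019-05-15) before Haddad (2016-08-26) before Lindqvist (2016-08-15).
Order: Varga, Saleh, Lund, Delgado, Haddad, Lindqvist, Ivanova.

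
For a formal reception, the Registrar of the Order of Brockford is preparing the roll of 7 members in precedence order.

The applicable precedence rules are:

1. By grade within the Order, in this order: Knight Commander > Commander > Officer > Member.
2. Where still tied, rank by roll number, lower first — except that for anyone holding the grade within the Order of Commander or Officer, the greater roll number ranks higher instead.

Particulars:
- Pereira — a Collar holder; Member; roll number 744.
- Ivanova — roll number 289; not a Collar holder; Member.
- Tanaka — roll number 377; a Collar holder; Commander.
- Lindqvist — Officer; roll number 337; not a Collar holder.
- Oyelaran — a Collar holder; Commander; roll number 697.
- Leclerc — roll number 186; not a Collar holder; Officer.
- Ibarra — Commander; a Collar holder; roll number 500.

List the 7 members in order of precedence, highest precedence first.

By grade within the Order: Oyelaran, Ibarra and Tanaka (Commander); then Lindqvist and Leclerc (Officer); then Ivanova and Pereira (Member).
Among Oyelaran, Ibarra and Tanaka, by roll number (higher first) (reversed rule for this group): Oyelaran (697) before Ibarra (500) before Tanaka (377).
Among Lindqvist and Leclerc, by roll number (higher first) (reversed rule for this group): Lindqvist (337) before Leclerc (186).
Among Ivanova and Pereira, by roll number (lower first): Ivanova (289) before Pereira (744).
Full order: Oyelaran, Ibarra, Tanaka, Lindqvist, Leclerc, Ivanova, Pereira.

Oyelaran, Ibarra, Tanaka, Lindqvist, Leclerc, Ivanova, Pereira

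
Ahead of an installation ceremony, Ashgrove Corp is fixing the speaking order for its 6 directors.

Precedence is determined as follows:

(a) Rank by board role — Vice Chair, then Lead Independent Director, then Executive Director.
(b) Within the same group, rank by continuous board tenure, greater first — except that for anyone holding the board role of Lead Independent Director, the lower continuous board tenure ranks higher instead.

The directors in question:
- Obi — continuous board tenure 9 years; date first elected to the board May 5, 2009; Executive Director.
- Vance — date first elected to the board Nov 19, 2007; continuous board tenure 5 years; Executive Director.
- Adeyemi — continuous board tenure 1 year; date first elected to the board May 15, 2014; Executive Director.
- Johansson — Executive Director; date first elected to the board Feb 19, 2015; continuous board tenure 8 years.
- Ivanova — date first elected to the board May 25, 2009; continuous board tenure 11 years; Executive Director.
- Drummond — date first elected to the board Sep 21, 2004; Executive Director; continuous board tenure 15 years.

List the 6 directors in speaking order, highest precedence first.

Drummond, Ivanova, Obi, Johansson, Vance, Adeyemi

By board role: Drummond, Ivanova, Obi, Johansson, Vance and Adeyemi (Executive Director).
Among Drummond, Ivanova, Obi, Johansson, Vance and Adeyemi, by continuous board tenure (higher first): Drummond (15 years) before Ivanova (11 years) before Obi (9 years) before Johansson (8 years) before Vance (5 years) before Adeyemi (1 year).
Full order: Drummond, Ivanova, Obi, Johansson, Vance, Adeyemi.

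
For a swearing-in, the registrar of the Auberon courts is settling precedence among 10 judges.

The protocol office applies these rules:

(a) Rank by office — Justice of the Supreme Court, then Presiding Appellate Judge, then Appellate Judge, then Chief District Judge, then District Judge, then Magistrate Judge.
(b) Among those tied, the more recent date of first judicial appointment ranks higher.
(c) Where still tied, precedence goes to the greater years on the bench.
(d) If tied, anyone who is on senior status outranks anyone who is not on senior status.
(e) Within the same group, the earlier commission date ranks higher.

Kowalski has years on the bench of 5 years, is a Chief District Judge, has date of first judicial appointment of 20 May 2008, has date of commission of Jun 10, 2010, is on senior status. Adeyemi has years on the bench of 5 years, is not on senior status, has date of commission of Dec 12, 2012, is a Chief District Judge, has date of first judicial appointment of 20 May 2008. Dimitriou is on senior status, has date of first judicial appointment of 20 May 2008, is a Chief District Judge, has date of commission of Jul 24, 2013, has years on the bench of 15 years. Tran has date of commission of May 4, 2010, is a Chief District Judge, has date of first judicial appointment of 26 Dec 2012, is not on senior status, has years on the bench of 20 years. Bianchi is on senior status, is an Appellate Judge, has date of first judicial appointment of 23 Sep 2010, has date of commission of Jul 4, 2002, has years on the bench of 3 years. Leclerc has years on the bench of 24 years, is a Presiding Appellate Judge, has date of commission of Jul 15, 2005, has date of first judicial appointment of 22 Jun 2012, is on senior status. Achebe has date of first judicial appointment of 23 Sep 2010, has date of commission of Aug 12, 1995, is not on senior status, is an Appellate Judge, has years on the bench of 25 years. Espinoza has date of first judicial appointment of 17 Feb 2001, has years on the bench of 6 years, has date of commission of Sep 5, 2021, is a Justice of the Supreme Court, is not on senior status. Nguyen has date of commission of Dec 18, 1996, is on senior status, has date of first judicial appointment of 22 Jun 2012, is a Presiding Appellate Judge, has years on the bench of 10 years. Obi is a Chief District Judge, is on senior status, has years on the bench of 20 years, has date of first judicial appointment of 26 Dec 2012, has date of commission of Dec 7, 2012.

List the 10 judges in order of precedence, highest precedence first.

By office: Espinoza (Justice of the Supreme Court); then Leclerc and Nguyen (Presiding Appellate Judge); then Achebe and Bianchi (Appellate Judge); then Obi, Tran, Dimitriou, Kowalski and Adeyemi (Chief District Judge).
Leclerc and Nguyen both have date of first judicial appointment 22 Jun 2012, so the next rule applies.
Among Leclerc and Nguyen, by years on the bench (higher first): Leclerc (24 years) before Nguyen (10 years).
Achebe and Bianchi both have date of first judicial appointment 23 Sep 2010, so the next rule applies.
Among Achebe and Bianchi, by years on the bench (higher first): Achebe (25 years) before Bianchi (3 years).
Among Obi, Tran, Dimitriou, Kowalski and Adeyemi, by date of first judicial appointment (later first): Obi and Tran (26 Dec 2012) before Dimitriou, Kowalski and Adeyemi (20 May 2008).
Obi and Tran both have years on the bench 20 years, so the next rule applies.
Among Obi and Tran, on senior status before not on senior status: Obi (on senior status) before Tran (not on senior status).
Among Dimitriou, Kowalski and Adeyemi, by years on the bench (higher first): Dimitriou (15 years) before Kowalski and Adeyemi (5 years).
Among Kowalski and Adeyemi, on senior status before not on senior status: Kowalski (on senior status) before Adeyemi (not on senior status).
Full order: Espinoza, Leclerc, Nguyen, Achebe, Bianchi, Obi, Tran, Dimitriou, Kowalski, Adeyemi.

Espinoza, Leclerc, Nguyen, Achebe, Bianchi, Obi, Tran, Dimitriou, Kowalski, Adeyemi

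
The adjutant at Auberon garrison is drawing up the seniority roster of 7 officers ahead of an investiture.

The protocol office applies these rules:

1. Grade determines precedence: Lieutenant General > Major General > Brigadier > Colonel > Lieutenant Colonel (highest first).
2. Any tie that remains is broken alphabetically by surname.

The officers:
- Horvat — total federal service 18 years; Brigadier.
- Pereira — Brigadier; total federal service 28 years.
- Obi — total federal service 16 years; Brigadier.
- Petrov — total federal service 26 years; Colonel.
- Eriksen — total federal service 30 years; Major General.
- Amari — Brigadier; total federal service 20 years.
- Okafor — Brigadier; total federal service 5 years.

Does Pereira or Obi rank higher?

Obi

By grade: Eriksen (Major General); then Amari, Horvat, Obi, Okafor and Pereira (Brigadier); then Petrov (Colonel).
Among Amari, Horvat, Obi, Okafor and Pereira, alphabetically by surname: Amari before Horvat before Obi before Okafor before Pereira.
So Obi takes precedence.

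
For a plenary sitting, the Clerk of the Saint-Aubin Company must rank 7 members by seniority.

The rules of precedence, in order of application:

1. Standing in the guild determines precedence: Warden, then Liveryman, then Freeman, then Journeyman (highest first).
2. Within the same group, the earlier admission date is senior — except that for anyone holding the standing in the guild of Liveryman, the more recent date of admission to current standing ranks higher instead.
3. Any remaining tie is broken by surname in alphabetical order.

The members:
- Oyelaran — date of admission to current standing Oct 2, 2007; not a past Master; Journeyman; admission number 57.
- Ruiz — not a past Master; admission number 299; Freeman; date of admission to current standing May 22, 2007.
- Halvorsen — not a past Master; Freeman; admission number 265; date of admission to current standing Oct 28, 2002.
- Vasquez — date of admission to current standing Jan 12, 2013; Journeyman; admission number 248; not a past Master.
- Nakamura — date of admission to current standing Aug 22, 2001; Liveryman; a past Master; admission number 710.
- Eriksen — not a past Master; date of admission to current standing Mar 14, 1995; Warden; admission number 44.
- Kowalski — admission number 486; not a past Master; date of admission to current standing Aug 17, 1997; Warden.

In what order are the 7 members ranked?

Eriksen, Kowalski, Nakamura, Halvorsen, Ruiz, Oyelaran, Vasquez

By standing in the guild: Eriksen and Kowalski (Warden); then Nakamura (Liveryman); then Halvorsen and Ruiz (Freeman); then Oyelaran and Vasquez (Journeyman).
Among Eriksen and Kowalski, by date of admission to current standing (earlier first): Eriksen (Mar 14, 1995) before Kowalski (Aug 17, 1997).
Among Halvorsen and Ruiz, by date of admission to current standing (earlier first): Halvorsen (Oct 28, 2002) before Ruiz (May 22, 2007).
Among Oyelaran and Vasquez, by date of admission to current standing (earlier first): Oyelaran (Oct 2, 2007) before Vasquez (Jan 12, 2013).
Full order: Eriksen, Kowalski, Nakamura, Halvorsen, Ruiz, Oyelaran, Vasquez.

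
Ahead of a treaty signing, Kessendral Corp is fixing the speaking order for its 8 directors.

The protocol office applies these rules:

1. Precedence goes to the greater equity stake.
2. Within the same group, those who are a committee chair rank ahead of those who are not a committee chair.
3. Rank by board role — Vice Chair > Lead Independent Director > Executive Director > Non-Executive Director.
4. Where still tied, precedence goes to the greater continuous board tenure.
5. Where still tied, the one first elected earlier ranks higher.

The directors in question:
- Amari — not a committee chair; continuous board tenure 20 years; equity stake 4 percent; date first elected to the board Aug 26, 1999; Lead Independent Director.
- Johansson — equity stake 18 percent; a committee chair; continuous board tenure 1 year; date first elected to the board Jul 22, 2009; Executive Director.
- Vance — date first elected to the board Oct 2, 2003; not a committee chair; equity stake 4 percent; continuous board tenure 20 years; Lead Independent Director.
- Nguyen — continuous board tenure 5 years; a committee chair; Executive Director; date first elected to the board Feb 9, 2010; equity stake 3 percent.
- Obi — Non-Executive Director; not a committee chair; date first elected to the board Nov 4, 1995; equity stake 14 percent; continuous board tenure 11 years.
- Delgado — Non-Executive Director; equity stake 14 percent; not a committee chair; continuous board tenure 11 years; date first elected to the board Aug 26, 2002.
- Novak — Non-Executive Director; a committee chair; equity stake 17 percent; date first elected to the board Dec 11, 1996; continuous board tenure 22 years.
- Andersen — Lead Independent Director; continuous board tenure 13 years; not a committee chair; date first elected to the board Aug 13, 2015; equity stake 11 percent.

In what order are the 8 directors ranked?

Johansson, Novak, Obi, Delgado, Andersen, Amari, Vance, Nguyen

By equity stake (higher first): Johansson (18 percent); then Novak (17 percent); then Obi and Delgado (both 14 percent); then Andersen (11 percent); then Amari and Vance (both 4 percent); then Nguyen (3 percent).
Obi and Delgado are each not a committee chair, so the next rule applies.
Obi and Delgado are each Non-Executive Director, so the next rule applies.
Obi and Delgado both have continuous board tenure 11 years, so the next rule applies.
Among Obi and Delgado, by date first elected to the board (earlier first): Obi (Nov 4, 1995) before Delgado (Aug 26, 2002).
Amari and Vance are each not a committee chair, so the next rule applies.
Amari and Vance are each Lead Independent Director, so the next rule applies.
Amari and Vance both have continuous board tenure 20 years, so the next rule applies.
Among Amari and Vance, by date first elected to the board (earlier first): Amari (Aug 26, 1999) before Vance (Oct 2, 2003).
Full order: Johansson, Novak, Obi, Delgado, Andersen, Amari, Vance, Nguyen.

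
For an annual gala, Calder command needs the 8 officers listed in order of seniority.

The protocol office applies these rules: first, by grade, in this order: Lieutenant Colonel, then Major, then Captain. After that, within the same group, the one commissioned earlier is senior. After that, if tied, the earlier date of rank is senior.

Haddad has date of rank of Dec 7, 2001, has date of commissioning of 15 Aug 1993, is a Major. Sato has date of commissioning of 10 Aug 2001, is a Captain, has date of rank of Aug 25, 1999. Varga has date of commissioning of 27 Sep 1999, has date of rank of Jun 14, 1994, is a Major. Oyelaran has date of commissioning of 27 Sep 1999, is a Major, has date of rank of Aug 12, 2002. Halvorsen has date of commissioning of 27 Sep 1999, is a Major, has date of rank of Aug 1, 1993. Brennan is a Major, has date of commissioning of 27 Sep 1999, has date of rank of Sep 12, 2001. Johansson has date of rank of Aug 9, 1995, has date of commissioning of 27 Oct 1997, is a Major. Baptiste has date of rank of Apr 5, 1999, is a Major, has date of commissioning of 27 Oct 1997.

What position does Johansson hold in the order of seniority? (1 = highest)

By grade: Haddad, Johansson, Baptiste, Halvorsen, Varga, Brennan and Oyelaran (Major); then Sato (Captain).
Among Haddad, Johansson, Baptiste, Halvorsen, Varga, Brennan and Oyelaran, by date of commissioning (earlier first): Haddad (15 Aug 1993) before Johansson and Baptiste (27 Oct 1997) before Halvorsen, Varga, Brennan and Oyelaran (27 Sep 1999).
Among Johansson and Baptiste, by date of rank (earlier first): Johansson (Aug 9, 1995) before Baptiste (Apr 5, 1999).
Among Halvorsen, Varga, Brennan and Oyelaran, by date of rank (earlier first): Halvorsen (Aug 1, 1993) before Varga (Jun 14, 1994) before Brennan (Sep 12, 2001) before Oyelaran (Aug 12, 2002).
Order: Haddad, Johansson, Baptiste, Halvorsen, Varga, Brennan, Oyelaran, Sato. So position 2.

2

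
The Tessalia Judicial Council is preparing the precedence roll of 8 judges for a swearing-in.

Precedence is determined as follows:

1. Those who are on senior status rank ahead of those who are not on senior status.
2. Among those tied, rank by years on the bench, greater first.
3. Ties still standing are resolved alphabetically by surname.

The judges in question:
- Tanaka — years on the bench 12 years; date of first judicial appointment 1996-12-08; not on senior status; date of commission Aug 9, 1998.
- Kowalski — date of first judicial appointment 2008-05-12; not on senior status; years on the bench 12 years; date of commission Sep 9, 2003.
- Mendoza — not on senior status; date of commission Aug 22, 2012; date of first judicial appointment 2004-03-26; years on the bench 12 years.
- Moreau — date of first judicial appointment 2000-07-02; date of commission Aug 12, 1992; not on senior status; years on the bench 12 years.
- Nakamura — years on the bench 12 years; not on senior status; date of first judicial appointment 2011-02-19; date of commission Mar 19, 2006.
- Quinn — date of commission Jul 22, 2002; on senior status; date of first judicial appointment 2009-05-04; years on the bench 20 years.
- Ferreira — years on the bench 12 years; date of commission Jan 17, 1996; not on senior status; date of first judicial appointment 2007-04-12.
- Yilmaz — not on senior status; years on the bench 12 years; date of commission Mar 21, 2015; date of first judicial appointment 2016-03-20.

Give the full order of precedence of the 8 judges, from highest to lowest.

By the first rule: Quinn (on senior status); then Ferreira, Kowalski, Mendoza, Moreau, Nakamura, Tanaka and Yilmaz (each not on senior status).
Ferreira, Kowalski, Mendoza, Moreau, Nakamura, Tanaka and Yilmaz all have years on the bench 12 years, so the next rule applies.
Among Ferreira, Kowalski, Mendoza, Moreau, Nakamura, Tanaka and Yilmaz, alphabetically by surname: Ferreira before Kowalski before Mendoza before Moreau before Nakamura before Tanaka before Yilmaz.
Full order: Quinn, Ferreira, Kowalski, Mendoza, Moreau, Nakamura, Tanaka, Yilmaz.

Quinn, Ferreira, Kowalski, Mendoza, Moreau, Nakamura, Tanaka, Yilmaz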